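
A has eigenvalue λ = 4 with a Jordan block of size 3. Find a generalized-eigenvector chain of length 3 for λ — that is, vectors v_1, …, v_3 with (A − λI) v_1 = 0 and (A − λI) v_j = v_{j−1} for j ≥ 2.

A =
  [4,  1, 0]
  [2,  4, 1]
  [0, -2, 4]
A Jordan chain for λ = 4 of length 3:
v_1 = (2, 0, -4)ᵀ
v_2 = (0, 2, 0)ᵀ
v_3 = (1, 0, 0)ᵀ

Let N = A − (4)·I. We want v_3 with N^3 v_3 = 0 but N^2 v_3 ≠ 0; then v_{j-1} := N · v_j for j = 3, …, 2.

Pick v_3 = (1, 0, 0)ᵀ.
Then v_2 = N · v_3 = (0, 2, 0)ᵀ.
Then v_1 = N · v_2 = (2, 0, -4)ᵀ.

Sanity check: (A − (4)·I) v_1 = (0, 0, 0)ᵀ = 0. ✓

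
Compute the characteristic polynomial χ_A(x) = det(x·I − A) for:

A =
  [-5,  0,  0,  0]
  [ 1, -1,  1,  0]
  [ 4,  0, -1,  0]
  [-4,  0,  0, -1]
x^4 + 8*x^3 + 18*x^2 + 16*x + 5

Expanding det(x·I − A) (e.g. by cofactor expansion or by noting that A is similar to its Jordan form J, which has the same characteristic polynomial as A) gives
  χ_A(x) = x^4 + 8*x^3 + 18*x^2 + 16*x + 5
which factors as (x + 1)^3*(x + 5). The eigenvalues (with algebraic multiplicities) are λ = -5 with multiplicity 1, λ = -1 with multiplicity 3.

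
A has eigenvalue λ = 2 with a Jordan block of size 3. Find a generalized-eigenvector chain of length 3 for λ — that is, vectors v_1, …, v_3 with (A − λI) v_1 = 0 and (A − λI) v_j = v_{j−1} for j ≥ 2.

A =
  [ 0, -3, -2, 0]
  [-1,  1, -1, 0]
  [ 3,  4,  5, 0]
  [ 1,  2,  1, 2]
A Jordan chain for λ = 2 of length 3:
v_1 = (1, 0, -1, -1)ᵀ
v_2 = (-2, -1, 3, 1)ᵀ
v_3 = (1, 0, 0, 0)ᵀ

Let N = A − (2)·I. We want v_3 with N^3 v_3 = 0 but N^2 v_3 ≠ 0; then v_{j-1} := N · v_j for j = 3, …, 2.

Pick v_3 = (1, 0, 0, 0)ᵀ.
Then v_2 = N · v_3 = (-2, -1, 3, 1)ᵀ.
Then v_1 = N · v_2 = (1, 0, -1, -1)ᵀ.

Sanity check: (A − (2)·I) v_1 = (0, 0, 0, 0)ᵀ = 0. ✓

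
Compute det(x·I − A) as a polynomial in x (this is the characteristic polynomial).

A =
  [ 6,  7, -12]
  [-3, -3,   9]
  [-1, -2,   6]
x^3 - 9*x^2 + 27*x - 27

Expanding det(x·I − A) (e.g. by cofactor expansion or by noting that A is similar to its Jordan form J, which has the same characteristic polynomial as A) gives
  χ_A(x) = x^3 - 9*x^2 + 27*x - 27
which factors as (x - 3)^3. The eigenvalues (with algebraic multiplicities) are λ = 3 with multiplicity 3.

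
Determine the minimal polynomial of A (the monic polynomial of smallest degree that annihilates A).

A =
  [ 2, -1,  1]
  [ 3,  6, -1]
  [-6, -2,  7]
x^2 - 10*x + 25

The characteristic polynomial is χ_A(x) = (x - 5)^3, so the eigenvalues are known. The minimal polynomial is
  m_A(x) = Π_λ (x − λ)^{k_λ}
where k_λ is the size of the *largest* Jordan block for λ (equivalently, the smallest k with (A − λI)^k v = 0 for every generalised eigenvector v of λ).

  λ = 5: largest Jordan block has size 2, contributing (x − 5)^2

So m_A(x) = (x - 5)^2 = x^2 - 10*x + 25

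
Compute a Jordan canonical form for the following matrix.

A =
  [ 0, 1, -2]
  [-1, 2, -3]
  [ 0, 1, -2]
J_3(0)

The characteristic polynomial is
  det(x·I − A) = x^3

Eigenvalues and multiplicities (the geometric multiplicity of λ is n − rank(A − λI), which equals the number of Jordan blocks for λ):
  λ = 0: algebraic multiplicity = 3, geometric multiplicity = 1

Determining the block sizes for each eigenvalue:
  λ = 0: one block (gm = 1), so the single block has size am = 3 → block sizes [3]

Assembling the blocks gives a Jordan form
J =
  [0, 1, 0]
  [0, 0, 1]
  [0, 0, 0]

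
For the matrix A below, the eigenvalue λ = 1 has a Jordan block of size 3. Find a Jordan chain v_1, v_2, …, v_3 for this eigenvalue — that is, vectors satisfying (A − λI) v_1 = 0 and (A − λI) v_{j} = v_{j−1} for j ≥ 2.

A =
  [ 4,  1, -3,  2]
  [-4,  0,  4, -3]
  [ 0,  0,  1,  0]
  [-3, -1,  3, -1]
A Jordan chain for λ = 1 of length 3:
v_1 = (-1, 1, 0, 1)ᵀ
v_2 = (3, -4, 0, -3)ᵀ
v_3 = (1, 0, 0, 0)ᵀ

Let N = A − (1)·I. We want v_3 with N^3 v_3 = 0 but N^2 v_3 ≠ 0; then v_{j-1} := N · v_j for j = 3, …, 2.

Pick v_3 = (1, 0, 0, 0)ᵀ.
Then v_2 = N · v_3 = (3, -4, 0, -3)ᵀ.
Then v_1 = N · v_2 = (-1, 1, 0, 1)ᵀ.

Sanity check: (A − (1)·I) v_1 = (0, 0, 0, 0)ᵀ = 0. ✓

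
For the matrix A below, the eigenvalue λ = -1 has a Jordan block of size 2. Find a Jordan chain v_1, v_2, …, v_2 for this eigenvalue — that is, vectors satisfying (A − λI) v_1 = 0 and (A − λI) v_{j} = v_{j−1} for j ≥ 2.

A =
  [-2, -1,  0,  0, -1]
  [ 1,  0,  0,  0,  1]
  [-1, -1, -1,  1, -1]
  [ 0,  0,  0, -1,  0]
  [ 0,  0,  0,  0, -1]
A Jordan chain for λ = -1 of length 2:
v_1 = (-1, 1, -1, 0, 0)ᵀ
v_2 = (1, 0, 0, 0, 0)ᵀ

Let N = A − (-1)·I. We want v_2 with N^2 v_2 = 0 but N^1 v_2 ≠ 0; then v_{j-1} := N · v_j for j = 2, …, 2.

Pick v_2 = (1, 0, 0, 0, 0)ᵀ.
Then v_1 = N · v_2 = (-1, 1, -1, 0, 0)ᵀ.

Sanity check: (A − (-1)·I) v_1 = (0, 0, 0, 0, 0)ᵀ = 0. ✓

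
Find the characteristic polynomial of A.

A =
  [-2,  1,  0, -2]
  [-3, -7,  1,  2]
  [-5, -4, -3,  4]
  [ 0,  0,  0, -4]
x^4 + 16*x^3 + 96*x^2 + 256*x + 256

Expanding det(x·I − A) (e.g. by cofactor expansion or by noting that A is similar to its Jordan form J, which has the same characteristic polynomial as A) gives
  χ_A(x) = x^4 + 16*x^3 + 96*x^2 + 256*x + 256
which factors as (x + 4)^4. The eigenvalues (with algebraic multiplicities) are λ = -4 with multiplicity 4.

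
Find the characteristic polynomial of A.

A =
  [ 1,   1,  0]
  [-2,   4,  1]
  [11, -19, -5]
x^3

Expanding det(x·I − A) (e.g. by cofactor expansion or by noting that A is similar to its Jordan form J, which has the same characteristic polynomial as A) gives
  χ_A(x) = x^3
which factors as x^3. The eigenvalues (with algebraic multiplicities) are λ = 0 with multiplicity 3.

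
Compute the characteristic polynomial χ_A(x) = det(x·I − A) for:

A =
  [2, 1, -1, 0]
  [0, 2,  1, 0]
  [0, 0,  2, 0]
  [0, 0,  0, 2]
x^4 - 8*x^3 + 24*x^2 - 32*x + 16

Expanding det(x·I − A) (e.g. by cofactor expansion or by noting that A is similar to its Jordan form J, which has the same characteristic polynomial as A) gives
  χ_A(x) = x^4 - 8*x^3 + 24*x^2 - 32*x + 16
which factors as (x - 2)^4. The eigenvalues (with algebraic multiplicities) are λ = 2 with multiplicity 4.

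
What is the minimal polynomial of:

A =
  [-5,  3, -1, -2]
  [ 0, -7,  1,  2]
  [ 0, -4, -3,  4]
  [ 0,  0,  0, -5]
x^3 + 15*x^2 + 75*x + 125

The characteristic polynomial is χ_A(x) = (x + 5)^4, so the eigenvalues are known. The minimal polynomial is
  m_A(x) = Π_λ (x − λ)^{k_λ}
where k_λ is the size of the *largest* Jordan block for λ (equivalently, the smallest k with (A − λI)^k v = 0 for every generalised eigenvector v of λ).

  λ = -5: largest Jordan block has size 3, contributing (x + 5)^3

So m_A(x) = (x + 5)^3 = x^3 + 15*x^2 + 75*x + 125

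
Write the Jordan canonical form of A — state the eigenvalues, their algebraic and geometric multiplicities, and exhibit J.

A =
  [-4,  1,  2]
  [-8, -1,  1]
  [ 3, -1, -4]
J_3(-3)

The characteristic polynomial is
  det(x·I − A) = x^3 + 9*x^2 + 27*x + 27 = (x + 3)^3

Eigenvalues and multiplicities (the geometric multiplicity of λ is n − rank(A − λI), which equals the number of Jordan blocks for λ):
  λ = -3: algebraic multiplicity = 3, geometric multiplicity = 1

Determining the block sizes for each eigenvalue:
  λ = -3: one block (gm = 1), so the single block has size am = 3 → block sizes [3]

Assembling the blocks gives a Jordan form
J =
  [-3,  1,  0]
  [ 0, -3,  1]
  [ 0,  0, -3]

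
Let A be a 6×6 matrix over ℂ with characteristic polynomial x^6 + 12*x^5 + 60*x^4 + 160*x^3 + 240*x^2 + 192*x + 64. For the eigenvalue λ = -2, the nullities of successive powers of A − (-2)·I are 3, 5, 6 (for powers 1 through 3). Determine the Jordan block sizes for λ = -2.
Block sizes for λ = -2: [3, 2, 1]

From the dimensions of kernels of powers, the number of Jordan blocks of size at least j is d_j − d_{j−1} where d_j = dim ker(N^j) (with d_0 = 0). Computing the differences gives [3, 2, 1].
The number of blocks of size exactly k is (#blocks of size ≥ k) − (#blocks of size ≥ k + 1), so the partition is: 1 block(s) of size 1, 1 block(s) of size 2, 1 block(s) of size 3.
In nonincreasing order the block sizes are [3, 2, 1].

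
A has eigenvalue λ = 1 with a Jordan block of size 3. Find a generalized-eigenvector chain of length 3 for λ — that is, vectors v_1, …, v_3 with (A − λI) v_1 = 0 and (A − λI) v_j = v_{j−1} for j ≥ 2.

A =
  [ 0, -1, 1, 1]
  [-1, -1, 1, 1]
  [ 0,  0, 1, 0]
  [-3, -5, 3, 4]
A Jordan chain for λ = 1 of length 3:
v_1 = (-1, 0, 0, -1)ᵀ
v_2 = (-1, -1, 0, -3)ᵀ
v_3 = (1, 0, 0, 0)ᵀ

Let N = A − (1)·I. We want v_3 with N^3 v_3 = 0 but N^2 v_3 ≠ 0; then v_{j-1} := N · v_j for j = 3, …, 2.

Pick v_3 = (1, 0, 0, 0)ᵀ.
Then v_2 = N · v_3 = (-1, -1, 0, -3)ᵀ.
Then v_1 = N · v_2 = (-1, 0, 0, -1)ᵀ.

Sanity check: (A − (1)·I) v_1 = (0, 0, 0, 0)ᵀ = 0. ✓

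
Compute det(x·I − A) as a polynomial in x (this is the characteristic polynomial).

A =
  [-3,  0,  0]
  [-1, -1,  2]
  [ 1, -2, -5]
x^3 + 9*x^2 + 27*x + 27

Expanding det(x·I − A) (e.g. by cofactor expansion or by noting that A is similar to its Jordan form J, which has the same characteristic polynomial as A) gives
  χ_A(x) = x^3 + 9*x^2 + 27*x + 27
which factors as (x + 3)^3. The eigenvalues (with algebraic multiplicities) are λ = -3 with multiplicity 3.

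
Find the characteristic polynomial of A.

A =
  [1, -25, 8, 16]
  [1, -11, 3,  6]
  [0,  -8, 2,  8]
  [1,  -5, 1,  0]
x^4 + 8*x^3 + 24*x^2 + 32*x + 16

Expanding det(x·I − A) (e.g. by cofactor expansion or by noting that A is similar to its Jordan form J, which has the same characteristic polynomial as A) gives
  χ_A(x) = x^4 + 8*x^3 + 24*x^2 + 32*x + 16
which factors as (x + 2)^4. The eigenvalues (with algebraic multiplicities) are λ = -2 with multiplicity 4.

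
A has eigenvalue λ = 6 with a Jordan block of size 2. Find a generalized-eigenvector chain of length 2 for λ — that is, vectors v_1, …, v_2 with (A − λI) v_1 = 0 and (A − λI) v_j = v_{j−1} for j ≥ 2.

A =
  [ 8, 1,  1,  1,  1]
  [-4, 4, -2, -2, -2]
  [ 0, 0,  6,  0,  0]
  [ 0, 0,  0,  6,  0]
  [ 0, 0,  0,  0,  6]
A Jordan chain for λ = 6 of length 2:
v_1 = (2, -4, 0, 0, 0)ᵀ
v_2 = (1, 0, 0, 0, 0)ᵀ

Let N = A − (6)·I. We want v_2 with N^2 v_2 = 0 but N^1 v_2 ≠ 0; then v_{j-1} := N · v_j for j = 2, …, 2.

Pick v_2 = (1, 0, 0, 0, 0)ᵀ.
Then v_1 = N · v_2 = (2, -4, 0, 0, 0)ᵀ.

Sanity check: (A − (6)·I) v_1 = (0, 0, 0, 0, 0)ᵀ = 0. ✓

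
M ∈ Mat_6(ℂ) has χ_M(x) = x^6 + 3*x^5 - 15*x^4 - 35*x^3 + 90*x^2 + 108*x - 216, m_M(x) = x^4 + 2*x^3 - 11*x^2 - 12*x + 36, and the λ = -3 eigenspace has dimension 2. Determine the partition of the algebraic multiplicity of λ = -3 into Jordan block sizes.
Block sizes for λ = -3: [2, 1]

Step 1 — from the characteristic polynomial, algebraic multiplicity of λ = -3 is 3. From dim ker(M − (-3)·I) = 2, there are exactly 2 Jordan blocks for λ = -3.
Step 2 — from the minimal polynomial, the factor (x + 3)^2 tells us the largest block for λ = -3 has size 2.
Step 3 — with total size 3, 2 blocks, and largest block 2, the block sizes (in nonincreasing order) are [2, 1].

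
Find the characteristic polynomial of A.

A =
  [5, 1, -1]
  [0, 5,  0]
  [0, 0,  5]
x^3 - 15*x^2 + 75*x - 125

Expanding det(x·I − A) (e.g. by cofactor expansion or by noting that A is similar to its Jordan form J, which has the same characteristic polynomial as A) gives
  χ_A(x) = x^3 - 15*x^2 + 75*x - 125
which factors as (x - 5)^3. The eigenvalues (with algebraic multiplicities) are λ = 5 with multiplicity 3.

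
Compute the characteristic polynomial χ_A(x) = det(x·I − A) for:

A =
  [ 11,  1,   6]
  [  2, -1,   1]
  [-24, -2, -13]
x^3 + 3*x^2 + 3*x + 1

Expanding det(x·I − A) (e.g. by cofactor expansion or by noting that A is similar to its Jordan form J, which has the same characteristic polynomial as A) gives
  χ_A(x) = x^3 + 3*x^2 + 3*x + 1
which factors as (x + 1)^3. The eigenvalues (with algebraic multiplicities) are λ = -1 with multiplicity 3.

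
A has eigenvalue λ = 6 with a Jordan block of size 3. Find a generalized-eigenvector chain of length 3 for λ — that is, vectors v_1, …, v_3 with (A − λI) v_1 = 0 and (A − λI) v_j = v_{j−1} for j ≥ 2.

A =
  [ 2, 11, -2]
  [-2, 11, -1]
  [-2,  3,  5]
A Jordan chain for λ = 6 of length 3:
v_1 = (-2, 0, 4)ᵀ
v_2 = (-4, -2, -2)ᵀ
v_3 = (1, 0, 0)ᵀ

Let N = A − (6)·I. We want v_3 with N^3 v_3 = 0 but N^2 v_3 ≠ 0; then v_{j-1} := N · v_j for j = 3, …, 2.

Pick v_3 = (1, 0, 0)ᵀ.
Then v_2 = N · v_3 = (-4, -2, -2)ᵀ.
Then v_1 = N · v_2 = (-2, 0, 4)ᵀ.

Sanity check: (A − (6)·I) v_1 = (0, 0, 0)ᵀ = 0. ✓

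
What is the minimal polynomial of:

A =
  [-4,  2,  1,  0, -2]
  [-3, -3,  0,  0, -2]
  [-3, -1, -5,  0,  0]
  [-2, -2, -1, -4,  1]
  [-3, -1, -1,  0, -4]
x^3 + 12*x^2 + 48*x + 64

The characteristic polynomial is χ_A(x) = (x + 4)^5, so the eigenvalues are known. The minimal polynomial is
  m_A(x) = Π_λ (x − λ)^{k_λ}
where k_λ is the size of the *largest* Jordan block for λ (equivalently, the smallest k with (A − λI)^k v = 0 for every generalised eigenvector v of λ).

  λ = -4: largest Jordan block has size 3, contributing (x + 4)^3

So m_A(x) = (x + 4)^3 = x^3 + 12*x^2 + 48*x + 64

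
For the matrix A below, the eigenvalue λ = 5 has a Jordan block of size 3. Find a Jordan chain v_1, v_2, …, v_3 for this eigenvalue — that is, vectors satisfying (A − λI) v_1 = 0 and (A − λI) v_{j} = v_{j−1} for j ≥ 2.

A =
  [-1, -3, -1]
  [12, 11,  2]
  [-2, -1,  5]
A Jordan chain for λ = 5 of length 3:
v_1 = (2, -4, 0)ᵀ
v_2 = (-6, 12, -2)ᵀ
v_3 = (1, 0, 0)ᵀ

Let N = A − (5)·I. We want v_3 with N^3 v_3 = 0 but N^2 v_3 ≠ 0; then v_{j-1} := N · v_j for j = 3, …, 2.

Pick v_3 = (1, 0, 0)ᵀ.
Then v_2 = N · v_3 = (-6, 12, -2)ᵀ.
Then v_1 = N · v_2 = (2, -4, 0)ᵀ.

Sanity check: (A − (5)·I) v_1 = (0, 0, 0)ᵀ = 0. ✓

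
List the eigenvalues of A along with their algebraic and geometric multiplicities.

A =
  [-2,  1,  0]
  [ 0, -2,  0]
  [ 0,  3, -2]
λ = -2: alg = 3, geom = 2

Step 1 — factor the characteristic polynomial to read off the algebraic multiplicities:
  χ_A(x) = (x + 2)^3

Step 2 — compute geometric multiplicities via the rank-nullity identity g(λ) = n − rank(A − λI):
  rank(A − (-2)·I) = 1, so dim ker(A − (-2)·I) = n − 1 = 2

Summary:
  λ = -2: algebraic multiplicity = 3, geometric multiplicity = 2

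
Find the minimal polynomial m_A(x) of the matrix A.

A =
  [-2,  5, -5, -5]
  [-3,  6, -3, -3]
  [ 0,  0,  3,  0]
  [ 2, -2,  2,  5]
x^2 - 6*x + 9

The characteristic polynomial is χ_A(x) = (x - 3)^4, so the eigenvalues are known. The minimal polynomial is
  m_A(x) = Π_λ (x − λ)^{k_λ}
where k_λ is the size of the *largest* Jordan block for λ (equivalently, the smallest k with (A − λI)^k v = 0 for every generalised eigenvector v of λ).

  λ = 3: largest Jordan block has size 2, contributing (x − 3)^2

So m_A(x) = (x - 3)^2 = x^2 - 6*x + 9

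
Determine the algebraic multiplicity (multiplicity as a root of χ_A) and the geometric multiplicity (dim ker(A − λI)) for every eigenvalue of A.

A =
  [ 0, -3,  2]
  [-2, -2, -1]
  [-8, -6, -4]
λ = -2: alg = 3, geom = 1

Step 1 — factor the characteristic polynomial to read off the algebraic multiplicities:
  χ_A(x) = (x + 2)^3

Step 2 — compute geometric multiplicities via the rank-nullity identity g(λ) = n − rank(A − λI):
  rank(A − (-2)·I) = 2, so dim ker(A − (-2)·I) = n − 2 = 1

Summary:
  λ = -2: algebraic multiplicity = 3, geometric multiplicity = 1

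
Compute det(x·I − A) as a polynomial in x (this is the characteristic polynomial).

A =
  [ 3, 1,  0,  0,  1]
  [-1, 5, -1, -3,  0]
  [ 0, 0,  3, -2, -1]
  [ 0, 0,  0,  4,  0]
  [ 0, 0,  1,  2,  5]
x^5 - 20*x^4 + 160*x^3 - 640*x^2 + 1280*x - 1024

Expanding det(x·I − A) (e.g. by cofactor expansion or by noting that A is similar to its Jordan form J, which has the same characteristic polynomial as A) gives
  χ_A(x) = x^5 - 20*x^4 + 160*x^3 - 640*x^2 + 1280*x - 1024
which factors as (x - 4)^5. The eigenvalues (with algebraic multiplicities) are λ = 4 with multiplicity 5.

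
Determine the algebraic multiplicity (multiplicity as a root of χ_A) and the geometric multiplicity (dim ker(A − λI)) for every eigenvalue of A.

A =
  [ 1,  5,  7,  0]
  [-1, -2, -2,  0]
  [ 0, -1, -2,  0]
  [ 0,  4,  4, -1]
λ = -1: alg = 4, geom = 2

Step 1 — factor the characteristic polynomial to read off the algebraic multiplicities:
  χ_A(x) = (x + 1)^4

Step 2 — compute geometric multiplicities via the rank-nullity identity g(λ) = n − rank(A − λI):
  rank(A − (-1)·I) = 2, so dim ker(A − (-1)·I) = n − 2 = 2

Summary:
  λ = -1: algebraic multiplicity = 4, geometric multiplicity = 2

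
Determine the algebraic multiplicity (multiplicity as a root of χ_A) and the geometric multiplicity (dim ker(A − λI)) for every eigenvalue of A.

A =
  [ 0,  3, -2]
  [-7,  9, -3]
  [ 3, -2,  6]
λ = 5: alg = 3, geom = 1

Step 1 — factor the characteristic polynomial to read off the algebraic multiplicities:
  χ_A(x) = (x - 5)^3

Step 2 — compute geometric multiplicities via the rank-nullity identity g(λ) = n − rank(A − λI):
  rank(A − (5)·I) = 2, so dim ker(A − (5)·I) = n − 2 = 1

Summary:
  λ = 5: algebraic multiplicity = 3, geometric multiplicity = 1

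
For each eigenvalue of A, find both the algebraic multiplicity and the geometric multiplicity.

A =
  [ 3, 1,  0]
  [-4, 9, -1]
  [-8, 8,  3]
λ = 5: alg = 3, geom = 1

Step 1 — factor the characteristic polynomial to read off the algebraic multiplicities:
  χ_A(x) = (x - 5)^3

Step 2 — compute geometric multiplicities via the rank-nullity identity g(λ) = n − rank(A − λI):
  rank(A − (5)·I) = 2, so dim ker(A − (5)·I) = n − 2 = 1

Summary:
  λ = 5: algebraic multiplicity = 3, geometric multiplicity = 1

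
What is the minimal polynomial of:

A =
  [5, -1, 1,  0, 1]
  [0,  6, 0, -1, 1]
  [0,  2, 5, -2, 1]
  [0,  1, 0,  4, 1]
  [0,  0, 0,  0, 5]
x^3 - 15*x^2 + 75*x - 125

The characteristic polynomial is χ_A(x) = (x - 5)^5, so the eigenvalues are known. The minimal polynomial is
  m_A(x) = Π_λ (x − λ)^{k_λ}
where k_λ is the size of the *largest* Jordan block for λ (equivalently, the smallest k with (A − λI)^k v = 0 for every generalised eigenvector v of λ).

  λ = 5: largest Jordan block has size 3, contributing (x − 5)^3

So m_A(x) = (x - 5)^3 = x^3 - 15*x^2 + 75*x - 125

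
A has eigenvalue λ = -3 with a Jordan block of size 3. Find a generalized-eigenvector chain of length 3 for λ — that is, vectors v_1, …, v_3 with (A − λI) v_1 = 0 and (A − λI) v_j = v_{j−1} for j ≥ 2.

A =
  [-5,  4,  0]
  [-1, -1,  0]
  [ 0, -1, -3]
A Jordan chain for λ = -3 of length 3:
v_1 = (0, 0, 1)ᵀ
v_2 = (-2, -1, 0)ᵀ
v_3 = (1, 0, 0)ᵀ

Let N = A − (-3)·I. We want v_3 with N^3 v_3 = 0 but N^2 v_3 ≠ 0; then v_{j-1} := N · v_j for j = 3, …, 2.

Pick v_3 = (1, 0, 0)ᵀ.
Then v_2 = N · v_3 = (-2, -1, 0)ᵀ.
Then v_1 = N · v_2 = (0, 0, 1)ᵀ.

Sanity check: (A − (-3)·I) v_1 = (0, 0, 0)ᵀ = 0. ✓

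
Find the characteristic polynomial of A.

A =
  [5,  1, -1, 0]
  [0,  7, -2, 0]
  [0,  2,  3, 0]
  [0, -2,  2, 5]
x^4 - 20*x^3 + 150*x^2 - 500*x + 625

Expanding det(x·I − A) (e.g. by cofactor expansion or by noting that A is similar to its Jordan form J, which has the same characteristic polynomial as A) gives
  χ_A(x) = x^4 - 20*x^3 + 150*x^2 - 500*x + 625
which factors as (x - 5)^4. The eigenvalues (with algebraic multiplicities) are λ = 5 with multiplicity 4.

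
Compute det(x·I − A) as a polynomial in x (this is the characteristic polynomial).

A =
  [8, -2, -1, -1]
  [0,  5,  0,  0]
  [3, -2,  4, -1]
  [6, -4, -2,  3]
x^4 - 20*x^3 + 150*x^2 - 500*x + 625

Expanding det(x·I − A) (e.g. by cofactor expansion or by noting that A is similar to its Jordan form J, which has the same characteristic polynomial as A) gives
  χ_A(x) = x^4 - 20*x^3 + 150*x^2 - 500*x + 625
which factors as (x - 5)^4. The eigenvalues (with algebraic multiplicities) are λ = 5 with multiplicity 4.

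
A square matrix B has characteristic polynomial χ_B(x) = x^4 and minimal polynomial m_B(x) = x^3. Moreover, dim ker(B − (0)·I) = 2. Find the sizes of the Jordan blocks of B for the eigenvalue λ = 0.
Block sizes for λ = 0: [3, 1]

Step 1 — from the characteristic polynomial, algebraic multiplicity of λ = 0 is 4. From dim ker(B − (0)·I) = 2, there are exactly 2 Jordan blocks for λ = 0.
Step 2 — from the minimal polynomial, the factor (x − 0)^3 tells us the largest block for λ = 0 has size 3.
Step 3 — with total size 4, 2 blocks, and largest block 3, the block sizes (in nonincreasing order) are [3, 1].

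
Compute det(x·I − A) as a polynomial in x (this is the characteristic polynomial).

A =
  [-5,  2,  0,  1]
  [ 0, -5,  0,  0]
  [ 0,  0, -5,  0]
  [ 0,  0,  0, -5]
x^4 + 20*x^3 + 150*x^2 + 500*x + 625

Expanding det(x·I − A) (e.g. by cofactor expansion or by noting that A is similar to its Jordan form J, which has the same characteristic polynomial as A) gives
  χ_A(x) = x^4 + 20*x^3 + 150*x^2 + 500*x + 625
which factors as (x + 5)^4. The eigenvalues (with algebraic multiplicities) are λ = -5 with multiplicity 4.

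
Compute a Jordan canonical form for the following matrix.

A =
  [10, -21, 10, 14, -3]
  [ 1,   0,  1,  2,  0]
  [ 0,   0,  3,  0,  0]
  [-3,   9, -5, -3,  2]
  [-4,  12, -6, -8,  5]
J_3(3) ⊕ J_1(3) ⊕ J_1(3)

The characteristic polynomial is
  det(x·I − A) = x^5 - 15*x^4 + 90*x^3 - 270*x^2 + 405*x - 243 = (x - 3)^5

Eigenvalues and multiplicities (the geometric multiplicity of λ is n − rank(A − λI), which equals the number of Jordan blocks for λ):
  λ = 3: algebraic multiplicity = 5, geometric multiplicity = 3

Determining the block sizes for each eigenvalue:
  λ = 3: with am = 5 and gm = 3, the partition is not yet determined (e.g. several partitions of 5 into 3 parts exist). Let N = A − (3)·I. Computing rank(N^1) = 2, rank(N^2) = 1, rank(N^3) = 0; the number of blocks of size ≥ j is rank(N^{j−1}) − rank(N^j), giving [3, 1, 1]. So we have 1 block(s) of size 3, 2 block(s) of size 1 → block sizes [3, 1, 1]

Assembling the blocks gives a Jordan form
J =
  [3, 1, 0, 0, 0]
  [0, 3, 1, 0, 0]
  [0, 0, 3, 0, 0]
  [0, 0, 0, 3, 0]
  [0, 0, 0, 0, 3]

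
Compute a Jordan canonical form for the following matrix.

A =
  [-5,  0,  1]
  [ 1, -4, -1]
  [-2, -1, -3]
J_3(-4)

The characteristic polynomial is
  det(x·I − A) = x^3 + 12*x^2 + 48*x + 64 = (x + 4)^3

Eigenvalues and multiplicities (the geometric multiplicity of λ is n − rank(A − λI), which equals the number of Jordan blocks for λ):
  λ = -4: algebraic multiplicity = 3, geometric multiplicity = 1

Determining the block sizes for each eigenvalue:
  λ = -4: one block (gm = 1), so the single block has size am = 3 → block sizes [3]

Assembling the blocks gives a Jordan form
J =
  [-4,  1,  0]
  [ 0, -4,  1]
  [ 0,  0, -4]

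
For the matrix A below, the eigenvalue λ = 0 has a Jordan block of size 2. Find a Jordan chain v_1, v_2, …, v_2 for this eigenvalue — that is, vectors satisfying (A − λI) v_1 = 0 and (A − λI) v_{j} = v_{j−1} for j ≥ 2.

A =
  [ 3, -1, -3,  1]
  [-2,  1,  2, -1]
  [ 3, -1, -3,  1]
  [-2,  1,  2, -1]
A Jordan chain for λ = 0 of length 2:
v_1 = (3, -2, 3, -2)ᵀ
v_2 = (1, 0, 0, 0)ᵀ

Let N = A − (0)·I. We want v_2 with N^2 v_2 = 0 but N^1 v_2 ≠ 0; then v_{j-1} := N · v_j for j = 2, …, 2.

Pick v_2 = (1, 0, 0, 0)ᵀ.
Then v_1 = N · v_2 = (3, -2, 3, -2)ᵀ.

Sanity check: (A − (0)·I) v_1 = (0, 0, 0, 0)ᵀ = 0. ✓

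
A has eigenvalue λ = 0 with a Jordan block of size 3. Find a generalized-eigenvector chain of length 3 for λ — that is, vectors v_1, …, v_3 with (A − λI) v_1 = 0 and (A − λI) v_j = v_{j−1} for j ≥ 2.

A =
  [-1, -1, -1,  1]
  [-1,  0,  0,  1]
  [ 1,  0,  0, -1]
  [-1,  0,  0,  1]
A Jordan chain for λ = 0 of length 3:
v_1 = (1, 1, -1, 1)ᵀ
v_2 = (-1, 0, 0, 0)ᵀ
v_3 = (0, 1, 0, 0)ᵀ

Let N = A − (0)·I. We want v_3 with N^3 v_3 = 0 but N^2 v_3 ≠ 0; then v_{j-1} := N · v_j for j = 3, …, 2.

Pick v_3 = (0, 1, 0, 0)ᵀ.
Then v_2 = N · v_3 = (-1, 0, 0, 0)ᵀ.
Then v_1 = N · v_2 = (1, 1, -1, 1)ᵀ.

Sanity check: (A − (0)·I) v_1 = (0, 0, 0, 0)ᵀ = 0. ✓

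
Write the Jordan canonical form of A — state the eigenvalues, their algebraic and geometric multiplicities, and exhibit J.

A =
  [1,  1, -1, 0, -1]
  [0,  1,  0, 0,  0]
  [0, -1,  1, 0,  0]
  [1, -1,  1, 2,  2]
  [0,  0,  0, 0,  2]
J_3(1) ⊕ J_2(2)

The characteristic polynomial is
  det(x·I − A) = x^5 - 7*x^4 + 19*x^3 - 25*x^2 + 16*x - 4 = (x - 2)^2*(x - 1)^3

Eigenvalues and multiplicities (the geometric multiplicity of λ is n − rank(A − λI), which equals the number of Jordan blocks for λ):
  λ = 1: algebraic multiplicity = 3, geometric multiplicity = 1
  λ = 2: algebraic multiplicity = 2, geometric multiplicity = 1

Determining the block sizes for each eigenvalue:
  λ = 1: one block (gm = 1), so the single block has size am = 3 → block sizes [3]
  λ = 2: one block (gm = 1), so the single block has size am = 2 → block sizes [2]

Assembling the blocks gives a Jordan form
J =
  [1, 1, 0, 0, 0]
  [0, 1, 1, 0, 0]
  [0, 0, 1, 0, 0]
  [0, 0, 0, 2, 1]
  [0, 0, 0, 0, 2]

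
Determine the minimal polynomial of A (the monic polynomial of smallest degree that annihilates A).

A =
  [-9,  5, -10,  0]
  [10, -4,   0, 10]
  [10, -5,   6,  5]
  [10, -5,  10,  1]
x^2 + 3*x - 4

The characteristic polynomial is χ_A(x) = (x - 1)^2*(x + 4)^2, so the eigenvalues are known. The minimal polynomial is
  m_A(x) = Π_λ (x − λ)^{k_λ}
where k_λ is the size of the *largest* Jordan block for λ (equivalently, the smallest k with (A − λI)^k v = 0 for every generalised eigenvector v of λ).

  λ = -4: largest Jordan block has size 1, contributing (x + 4)
  λ = 1: largest Jordan block has size 1, contributing (x − 1)

So m_A(x) = (x - 1)*(x + 4) = x^2 + 3*x - 4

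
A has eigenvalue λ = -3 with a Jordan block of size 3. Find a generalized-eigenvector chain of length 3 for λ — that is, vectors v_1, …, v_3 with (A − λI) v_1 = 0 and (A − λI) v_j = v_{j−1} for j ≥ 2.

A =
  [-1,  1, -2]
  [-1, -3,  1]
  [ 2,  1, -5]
A Jordan chain for λ = -3 of length 3:
v_1 = (-1, 0, -1)ᵀ
v_2 = (2, -1, 2)ᵀ
v_3 = (1, 0, 0)ᵀ

Let N = A − (-3)·I. We want v_3 with N^3 v_3 = 0 but N^2 v_3 ≠ 0; then v_{j-1} := N · v_j for j = 3, …, 2.

Pick v_3 = (1, 0, 0)ᵀ.
Then v_2 = N · v_3 = (2, -1, 2)ᵀ.
Then v_1 = N · v_2 = (-1, 0, -1)ᵀ.

Sanity check: (A − (-3)·I) v_1 = (0, 0, 0)ᵀ = 0. ✓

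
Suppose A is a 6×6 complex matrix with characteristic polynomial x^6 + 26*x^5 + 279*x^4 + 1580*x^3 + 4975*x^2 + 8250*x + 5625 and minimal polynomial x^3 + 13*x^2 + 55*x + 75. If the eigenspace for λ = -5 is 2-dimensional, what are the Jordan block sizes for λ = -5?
Block sizes for λ = -5: [2, 2]

Step 1 — from the characteristic polynomial, algebraic multiplicity of λ = -5 is 4. From dim ker(A − (-5)·I) = 2, there are exactly 2 Jordan blocks for λ = -5.
Step 2 — from the minimal polynomial, the factor (x + 5)^2 tells us the largest block for λ = -5 has size 2.
Step 3 — with total size 4, 2 blocks, and largest block 2, the block sizes (in nonincreasing order) are [2, 2].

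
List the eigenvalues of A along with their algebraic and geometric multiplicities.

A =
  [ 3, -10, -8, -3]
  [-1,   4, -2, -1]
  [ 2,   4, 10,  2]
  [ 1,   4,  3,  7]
λ = 6: alg = 4, geom = 2

Step 1 — factor the characteristic polynomial to read off the algebraic multiplicities:
  χ_A(x) = (x - 6)^4

Step 2 — compute geometric multiplicities via the rank-nullity identity g(λ) = n − rank(A − λI):
  rank(A − (6)·I) = 2, so dim ker(A − (6)·I) = n − 2 = 2

Summary:
  λ = 6: algebraic multiplicity = 4, geometric multiplicity = 2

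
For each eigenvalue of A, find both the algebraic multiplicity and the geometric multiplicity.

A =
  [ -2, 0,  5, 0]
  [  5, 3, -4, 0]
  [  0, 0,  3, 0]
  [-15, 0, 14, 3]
λ = -2: alg = 1, geom = 1; λ = 3: alg = 3, geom = 2

Step 1 — factor the characteristic polynomial to read off the algebraic multiplicities:
  χ_A(x) = (x - 3)^3*(x + 2)

Step 2 — compute geometric multiplicities via the rank-nullity identity g(λ) = n − rank(A − λI):
  rank(A − (-2)·I) = 3, so dim ker(A − (-2)·I) = n − 3 = 1
  rank(A − (3)·I) = 2, so dim ker(A − (3)·I) = n − 2 = 2

Summary:
  λ = -2: algebraic multiplicity = 1, geometric multiplicity = 1
  λ = 3: algebraic multiplicity = 3, geometric multiplicity = 2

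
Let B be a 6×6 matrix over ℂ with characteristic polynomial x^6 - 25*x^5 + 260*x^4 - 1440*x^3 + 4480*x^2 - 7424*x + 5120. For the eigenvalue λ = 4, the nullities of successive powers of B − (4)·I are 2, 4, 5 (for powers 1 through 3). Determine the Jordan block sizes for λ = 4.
Block sizes for λ = 4: [3, 2]

From the dimensions of kernels of powers, the number of Jordan blocks of size at least j is d_j − d_{j−1} where d_j = dim ker(N^j) (with d_0 = 0). Computing the differences gives [2, 2, 1].
The number of blocks of size exactly k is (#blocks of size ≥ k) − (#blocks of size ≥ k + 1), so the partition is: 1 block(s) of size 2, 1 block(s) of size 3.
In nonincreasing order the block sizes are [3, 2].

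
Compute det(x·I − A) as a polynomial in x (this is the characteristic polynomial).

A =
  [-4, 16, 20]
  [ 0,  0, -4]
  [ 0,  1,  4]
x^3 - 12*x + 16

Expanding det(x·I − A) (e.g. by cofactor expansion or by noting that A is similar to its Jordan form J, which has the same characteristic polynomial as A) gives
  χ_A(x) = x^3 - 12*x + 16
which factors as (x - 2)^2*(x + 4). The eigenvalues (with algebraic multiplicities) are λ = -4 with multiplicity 1, λ = 2 with multiplicity 2.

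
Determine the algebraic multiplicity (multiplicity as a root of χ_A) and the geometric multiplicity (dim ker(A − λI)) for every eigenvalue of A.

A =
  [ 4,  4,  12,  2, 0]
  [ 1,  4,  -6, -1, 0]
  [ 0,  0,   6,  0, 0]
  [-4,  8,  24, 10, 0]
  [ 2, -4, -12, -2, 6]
λ = 6: alg = 5, geom = 4

Step 1 — factor the characteristic polynomial to read off the algebraic multiplicities:
  χ_A(x) = (x - 6)^5

Step 2 — compute geometric multiplicities via the rank-nullity identity g(λ) = n − rank(A − λI):
  rank(A − (6)·I) = 1, so dim ker(A − (6)·I) = n − 1 = 4

Summary:
  λ = 6: algebraic multiplicity = 5, geometric multiplicity = 4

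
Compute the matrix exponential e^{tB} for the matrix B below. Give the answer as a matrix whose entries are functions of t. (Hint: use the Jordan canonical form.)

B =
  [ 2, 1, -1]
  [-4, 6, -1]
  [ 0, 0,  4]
e^{tB} =
  [-2*t*exp(4*t) + exp(4*t), t*exp(4*t), t^2*exp(4*t)/2 - t*exp(4*t)]
  [-4*t*exp(4*t), 2*t*exp(4*t) + exp(4*t), t^2*exp(4*t) - t*exp(4*t)]
  [0, 0, exp(4*t)]

Strategy: write B = P · J · P⁻¹ where J is a Jordan canonical form, so e^{tB} = P · e^{tJ} · P⁻¹, and e^{tJ} can be computed block-by-block.

B has Jordan form
J =
  [4, 1, 0]
  [0, 4, 1]
  [0, 0, 4]
(up to reordering of blocks).

Per-block formulas:
  For a 3×3 Jordan block J_3(4): exp(t · J_3(4)) = e^(4t)·(I + t·N + (t^2/2)·N^2), where N is the 3×3 nilpotent shift.

After assembling e^{tJ} and conjugating by P, we get:

e^{tB} =
  [-2*t*exp(4*t) + exp(4*t), t*exp(4*t), t^2*exp(4*t)/2 - t*exp(4*t)]
  [-4*t*exp(4*t), 2*t*exp(4*t) + exp(4*t), t^2*exp(4*t) - t*exp(4*t)]
  [0, 0, exp(4*t)]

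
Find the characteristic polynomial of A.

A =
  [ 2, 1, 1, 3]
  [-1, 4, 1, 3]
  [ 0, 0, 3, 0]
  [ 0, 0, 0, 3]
x^4 - 12*x^3 + 54*x^2 - 108*x + 81

Expanding det(x·I − A) (e.g. by cofactor expansion or by noting that A is similar to its Jordan form J, which has the same characteristic polynomial as A) gives
  χ_A(x) = x^4 - 12*x^3 + 54*x^2 - 108*x + 81
which factors as (x - 3)^4. The eigenvalues (with algebraic multiplicities) are λ = 3 with multiplicity 4.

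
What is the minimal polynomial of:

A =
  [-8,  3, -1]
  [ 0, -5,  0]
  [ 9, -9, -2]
x^2 + 10*x + 25

The characteristic polynomial is χ_A(x) = (x + 5)^3, so the eigenvalues are known. The minimal polynomial is
  m_A(x) = Π_λ (x − λ)^{k_λ}
where k_λ is the size of the *largest* Jordan block for λ (equivalently, the smallest k with (A − λI)^k v = 0 for every generalised eigenvector v of λ).

  λ = -5: largest Jordan block has size 2, contributing (x + 5)^2

So m_A(x) = (x + 5)^2 = x^2 + 10*x + 25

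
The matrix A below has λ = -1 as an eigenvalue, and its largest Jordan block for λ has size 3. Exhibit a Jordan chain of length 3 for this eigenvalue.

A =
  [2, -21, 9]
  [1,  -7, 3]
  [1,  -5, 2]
A Jordan chain for λ = -1 of length 3:
v_1 = (-3, 0, 1)ᵀ
v_2 = (3, 1, 1)ᵀ
v_3 = (1, 0, 0)ᵀ

Let N = A − (-1)·I. We want v_3 with N^3 v_3 = 0 but N^2 v_3 ≠ 0; then v_{j-1} := N · v_j for j = 3, …, 2.

Pick v_3 = (1, 0, 0)ᵀ.
Then v_2 = N · v_3 = (3, 1, 1)ᵀ.
Then v_1 = N · v_2 = (-3, 0, 1)ᵀ.

Sanity check: (A − (-1)·I) v_1 = (0, 0, 0)ᵀ = 0. ✓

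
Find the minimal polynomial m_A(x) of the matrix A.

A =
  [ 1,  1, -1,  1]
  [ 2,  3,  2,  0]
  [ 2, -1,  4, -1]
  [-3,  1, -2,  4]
x^3 - 9*x^2 + 27*x - 27

The characteristic polynomial is χ_A(x) = (x - 3)^4, so the eigenvalues are known. The minimal polynomial is
  m_A(x) = Π_λ (x − λ)^{k_λ}
where k_λ is the size of the *largest* Jordan block for λ (equivalently, the smallest k with (A − λI)^k v = 0 for every generalised eigenvector v of λ).

  λ = 3: largest Jordan block has size 3, contributing (x − 3)^3

So m_A(x) = (x - 3)^3 = x^3 - 9*x^2 + 27*x - 27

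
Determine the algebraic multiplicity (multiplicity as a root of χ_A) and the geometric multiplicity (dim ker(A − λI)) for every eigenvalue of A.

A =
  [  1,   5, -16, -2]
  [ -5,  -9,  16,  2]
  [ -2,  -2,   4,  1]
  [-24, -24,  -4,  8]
λ = -4: alg = 2, geom = 1; λ = 6: alg = 2, geom = 1

Step 1 — factor the characteristic polynomial to read off the algebraic multiplicities:
  χ_A(x) = (x - 6)^2*(x + 4)^2

Step 2 — compute geometric multiplicities via the rank-nullity identity g(λ) = n − rank(A − λI):
  rank(A − (-4)·I) = 3, so dim ker(A − (-4)·I) = n − 3 = 1
  rank(A − (6)·I) = 3, so dim ker(A − (6)·I) = n − 3 = 1

Summary:
  λ = -4: algebraic multiplicity = 2, geometric multiplicity = 1
  λ = 6: algebraic multiplicity = 2, geometric multiplicity = 1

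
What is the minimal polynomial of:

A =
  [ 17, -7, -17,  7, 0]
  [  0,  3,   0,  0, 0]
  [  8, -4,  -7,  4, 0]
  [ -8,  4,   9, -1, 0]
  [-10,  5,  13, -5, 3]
x^3 - 9*x^2 + 27*x - 27

The characteristic polynomial is χ_A(x) = (x - 3)^5, so the eigenvalues are known. The minimal polynomial is
  m_A(x) = Π_λ (x − λ)^{k_λ}
where k_λ is the size of the *largest* Jordan block for λ (equivalently, the smallest k with (A − λI)^k v = 0 for every generalised eigenvector v of λ).

  λ = 3: largest Jordan block has size 3, contributing (x − 3)^3

So m_A(x) = (x - 3)^3 = x^3 - 9*x^2 + 27*x - 27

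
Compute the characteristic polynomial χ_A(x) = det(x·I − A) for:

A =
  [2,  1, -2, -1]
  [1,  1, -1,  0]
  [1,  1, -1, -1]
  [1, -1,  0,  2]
x^4 - 4*x^3 + 6*x^2 - 4*x + 1

Expanding det(x·I − A) (e.g. by cofactor expansion or by noting that A is similar to its Jordan form J, which has the same characteristic polynomial as A) gives
  χ_A(x) = x^4 - 4*x^3 + 6*x^2 - 4*x + 1
which factors as (x - 1)^4. The eigenvalues (with algebraic multiplicities) are λ = 1 with multiplicity 4.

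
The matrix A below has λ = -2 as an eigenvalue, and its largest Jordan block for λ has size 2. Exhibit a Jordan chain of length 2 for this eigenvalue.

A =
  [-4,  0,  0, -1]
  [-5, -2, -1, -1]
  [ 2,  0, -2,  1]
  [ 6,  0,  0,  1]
A Jordan chain for λ = -2 of length 2:
v_1 = (0, -1, 0, 0)ᵀ
v_2 = (0, 0, 1, 0)ᵀ

Let N = A − (-2)·I. We want v_2 with N^2 v_2 = 0 but N^1 v_2 ≠ 0; then v_{j-1} := N · v_j for j = 2, …, 2.

Pick v_2 = (0, 0, 1, 0)ᵀ.
Then v_1 = N · v_2 = (0, -1, 0, 0)ᵀ.

Sanity check: (A − (-2)·I) v_1 = (0, 0, 0, 0)ᵀ = 0. ✓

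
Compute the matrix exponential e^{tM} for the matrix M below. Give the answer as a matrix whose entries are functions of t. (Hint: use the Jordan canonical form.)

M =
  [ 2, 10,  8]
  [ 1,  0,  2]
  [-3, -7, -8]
e^{tM} =
  [t^2*exp(-2*t) + 4*t*exp(-2*t) + exp(-2*t), 2*t^2*exp(-2*t) + 10*t*exp(-2*t), 2*t^2*exp(-2*t) + 8*t*exp(-2*t)]
  [t*exp(-2*t), 2*t*exp(-2*t) + exp(-2*t), 2*t*exp(-2*t)]
  [-t^2*exp(-2*t)/2 - 3*t*exp(-2*t), -t^2*exp(-2*t) - 7*t*exp(-2*t), -t^2*exp(-2*t) - 6*t*exp(-2*t) + exp(-2*t)]

Strategy: write M = P · J · P⁻¹ where J is a Jordan canonical form, so e^{tM} = P · e^{tJ} · P⁻¹, and e^{tJ} can be computed block-by-block.

M has Jordan form
J =
  [-2,  1,  0]
  [ 0, -2,  1]
  [ 0,  0, -2]
(up to reordering of blocks).

Per-block formulas:
  For a 3×3 Jordan block J_3(-2): exp(t · J_3(-2)) = e^(-2t)·(I + t·N + (t^2/2)·N^2), where N is the 3×3 nilpotent shift.

After assembling e^{tJ} and conjugating by P, we get:

e^{tM} =
  [t^2*exp(-2*t) + 4*t*exp(-2*t) + exp(-2*t), 2*t^2*exp(-2*t) + 10*t*exp(-2*t), 2*t^2*exp(-2*t) + 8*t*exp(-2*t)]
  [t*exp(-2*t), 2*t*exp(-2*t) + exp(-2*t), 2*t*exp(-2*t)]
  [-t^2*exp(-2*t)/2 - 3*t*exp(-2*t), -t^2*exp(-2*t) - 7*t*exp(-2*t), -t^2*exp(-2*t) - 6*t*exp(-2*t) + exp(-2*t)]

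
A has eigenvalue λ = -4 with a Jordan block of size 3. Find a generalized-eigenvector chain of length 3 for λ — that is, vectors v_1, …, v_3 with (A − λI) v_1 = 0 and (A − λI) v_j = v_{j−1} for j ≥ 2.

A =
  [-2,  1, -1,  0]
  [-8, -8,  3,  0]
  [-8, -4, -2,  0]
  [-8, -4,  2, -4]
A Jordan chain for λ = -4 of length 3:
v_1 = (4, -8, 0, 0)ᵀ
v_2 = (2, -8, -8, -8)ᵀ
v_3 = (1, 0, 0, 0)ᵀ

Let N = A − (-4)·I. We want v_3 with N^3 v_3 = 0 but N^2 v_3 ≠ 0; then v_{j-1} := N · v_j for j = 3, …, 2.

Pick v_3 = (1, 0, 0, 0)ᵀ.
Then v_2 = N · v_3 = (2, -8, -8, -8)ᵀ.
Then v_1 = N · v_2 = (4, -8, 0, 0)ᵀ.

Sanity check: (A − (-4)·I) v_1 = (0, 0, 0, 0)ᵀ = 0. ✓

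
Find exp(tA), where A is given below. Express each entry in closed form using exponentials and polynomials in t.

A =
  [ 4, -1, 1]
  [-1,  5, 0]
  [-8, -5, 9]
e^{tA} =
  [-3*t^2*exp(6*t)/2 - 2*t*exp(6*t) + exp(6*t), -t^2*exp(6*t) - t*exp(6*t), t^2*exp(6*t)/2 + t*exp(6*t)]
  [3*t^2*exp(6*t)/2 - t*exp(6*t), t^2*exp(6*t) - t*exp(6*t) + exp(6*t), -t^2*exp(6*t)/2]
  [-3*t^2*exp(6*t)/2 - 8*t*exp(6*t), -t^2*exp(6*t) - 5*t*exp(6*t), t^2*exp(6*t)/2 + 3*t*exp(6*t) + exp(6*t)]

Strategy: write A = P · J · P⁻¹ where J is a Jordan canonical form, so e^{tA} = P · e^{tJ} · P⁻¹, and e^{tJ} can be computed block-by-block.

A has Jordan form
J =
  [6, 1, 0]
  [0, 6, 1]
  [0, 0, 6]
(up to reordering of blocks).

Per-block formulas:
  For a 3×3 Jordan block J_3(6): exp(t · J_3(6)) = e^(6t)·(I + t·N + (t^2/2)·N^2), where N is the 3×3 nilpotent shift.

After assembling e^{tJ} and conjugating by P, we get:

e^{tA} =
  [-3*t^2*exp(6*t)/2 - 2*t*exp(6*t) + exp(6*t), -t^2*exp(6*t) - t*exp(6*t), t^2*exp(6*t)/2 + t*exp(6*t)]
  [3*t^2*exp(6*t)/2 - t*exp(6*t), t^2*exp(6*t) - t*exp(6*t) + exp(6*t), -t^2*exp(6*t)/2]
  [-3*t^2*exp(6*t)/2 - 8*t*exp(6*t), -t^2*exp(6*t) - 5*t*exp(6*t), t^2*exp(6*t)/2 + 3*t*exp(6*t) + exp(6*t)]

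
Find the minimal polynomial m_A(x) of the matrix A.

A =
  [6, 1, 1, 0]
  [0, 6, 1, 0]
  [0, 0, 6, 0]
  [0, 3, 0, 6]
x^3 - 18*x^2 + 108*x - 216

The characteristic polynomial is χ_A(x) = (x - 6)^4, so the eigenvalues are known. The minimal polynomial is
  m_A(x) = Π_λ (x − λ)^{k_λ}
where k_λ is the size of the *largest* Jordan block for λ (equivalently, the smallest k with (A − λI)^k v = 0 for every generalised eigenvector v of λ).

  λ = 6: largest Jordan block has size 3, contributing (x − 6)^3

So m_A(x) = (x - 6)^3 = x^3 - 18*x^2 + 108*x - 216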